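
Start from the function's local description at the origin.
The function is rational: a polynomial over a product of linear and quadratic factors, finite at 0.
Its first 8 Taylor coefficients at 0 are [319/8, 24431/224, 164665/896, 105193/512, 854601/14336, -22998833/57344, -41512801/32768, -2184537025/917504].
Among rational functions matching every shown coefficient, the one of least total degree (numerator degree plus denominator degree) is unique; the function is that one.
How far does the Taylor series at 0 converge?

The radius of convergence is (2/11)*sqrt(11).

No rational of total degree below 4 reproduces all 8 coefficients; solving the [2/2] Pade equations on them gives f(ρ) = (-26*ρ**2/11 - 3*ρ/14 + 29/2)/(ρ**2 - ρ + 4/11), whose expansion matches every shown term.
Denominator factor (ρ**2 - ρ + 4/11): discriminant -5/11, complex-conjugate roots (1/2) + ((1/22)*sqrt(55))*i and (1/2) - ((1/22)*sqrt(55))*i; poles of order 1, moduli (2/11)*sqrt(11) and (2/11)*sqrt(11).
The radius of convergence is the smallest modulus among the singular points: (2/11)*sqrt(11).


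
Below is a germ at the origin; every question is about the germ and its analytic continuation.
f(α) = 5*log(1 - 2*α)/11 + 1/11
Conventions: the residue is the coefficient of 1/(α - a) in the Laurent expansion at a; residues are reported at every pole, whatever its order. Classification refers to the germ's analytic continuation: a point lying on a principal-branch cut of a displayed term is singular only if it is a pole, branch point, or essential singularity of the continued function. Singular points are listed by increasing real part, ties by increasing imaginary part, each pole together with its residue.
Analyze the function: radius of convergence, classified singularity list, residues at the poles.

Radius of convergence at 0: 1/2.
At 1/2: a logarithmic branch point.

Branch term (5/11)*log(1 - α/(1/2)): its argument vanishes at α = 1/2, a logarithmic branch point, modulus 1/2.
The radius of convergence is the smallest modulus among the singular points: 1/2.


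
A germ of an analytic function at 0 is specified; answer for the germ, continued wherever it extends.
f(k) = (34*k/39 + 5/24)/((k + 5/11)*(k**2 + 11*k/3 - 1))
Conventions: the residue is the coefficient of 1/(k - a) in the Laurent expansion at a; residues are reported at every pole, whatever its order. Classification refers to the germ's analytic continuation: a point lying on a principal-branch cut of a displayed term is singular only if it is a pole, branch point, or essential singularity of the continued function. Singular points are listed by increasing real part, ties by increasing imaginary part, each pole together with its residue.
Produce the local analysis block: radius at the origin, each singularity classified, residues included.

Denominator factor (k + 5/11): pole of order 1 at -5/11, modulus 5/11.
Denominator factor (k**2 + 11*k/3 - 1): discriminant 157/9, real irrational roots -11/6 + (1/6)*sqrt(157) and -11/6 - (1/6)*sqrt(157); poles of order 1, moduli -11/6 + (1/6)*sqrt(157) and 11/6 + (1/6)*sqrt(157).
The radius of convergence is the smallest modulus among the singular points: -11/6 + (1/6)*sqrt(157).
The factor k**2 + 11*k/3 - 1 splits as (k - a)(k - a') with a = -11/6 - (1/6)*sqrt(157), a' = -11/6 + (1/6)*sqrt(157). At the order-1 pole a set g(k) = (k - a)*f(k) = [(34*k/39 + 5/24)/(k + 5/11)] / (k - a').
Simple pole: residue = g(a) at a = -11/6 - (1/6)*sqrt(157), which is -7095/185744 - (427097/29161808)*sqrt(157).
At the order-1 pole -5/11 set g(k) = (k - (-5/11))*f(k) = (34*k/39 + 5/24)/(k**2 + 11*k/3 - 1).
Simple pole: residue = g(a) at a = -5/11, which is 7095/92872.
The factor k**2 + 11*k/3 - 1 splits as (k - a)(k - a') with a = -11/6 + (1/6)*sqrt(157), a' = -11/6 - (1/6)*sqrt(157). At the order-1 pole a set g(k) = (k - a)*f(k) = [(34*k/39 + 5/24)/(k + 5/11)] / (k - a').
Simple pole: residue = g(a) at a = -11/6 + (1/6)*sqrt(157), which is -7095/185744 + (427097/29161808)*sqrt(157).
List the singular points by increasing real part (a conjugate pair: the negative imaginary part first).

Radius of convergence at 0: -11/6 + (1/6)*sqrt(157).
At -11/6 - (1/6)*sqrt(157): a pole of order 1; residue -7095/185744 - (427097/29161808)*sqrt(157).
At -5/11: a pole of order 1; residue 7095/92872.
At -11/6 + (1/6)*sqrt(157): a pole of order 1; residue -7095/185744 + (427097/29161808)*sqrt(157).


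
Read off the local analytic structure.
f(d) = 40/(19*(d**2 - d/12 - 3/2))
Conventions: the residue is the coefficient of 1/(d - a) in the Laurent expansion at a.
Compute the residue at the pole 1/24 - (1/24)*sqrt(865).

The factor d**2 - d/12 - 3/2 splits as (d - a)(d - a') with a = 1/24 - (1/24)*sqrt(865), a' = 1/24 + (1/24)*sqrt(865). At the order-1 pole a set g(d) = (d - a)*f(d) = [40/19] / (d - a').
Simple pole: residue = g(a) at a = 1/24 - (1/24)*sqrt(865), which is -(96/3287)*sqrt(865).

The residue is -(96/3287)*sqrt(865).


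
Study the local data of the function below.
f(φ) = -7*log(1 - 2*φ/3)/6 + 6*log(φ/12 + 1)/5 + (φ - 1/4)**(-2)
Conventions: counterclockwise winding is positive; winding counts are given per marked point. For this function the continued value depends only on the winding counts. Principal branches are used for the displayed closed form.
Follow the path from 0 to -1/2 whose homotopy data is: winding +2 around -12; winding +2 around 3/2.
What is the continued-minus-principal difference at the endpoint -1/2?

The rational part is single-valued and drops out of the difference; each branch term changes only by its own monodromy.
(-7/6)*log(1 - φ/(3/2)): each positive loop around 3/2 adds 2*pi*i to the log, so winding +2 contributes (-7/6)*(2)*2*pi*i = -(14/3)*pi*i.
(6/5)*log(1 - φ/(-12)): each positive loop around -12 adds 2*pi*i to the log, so winding +2 contributes (6/5)*(2)*2*pi*i = (24/5)*pi*i.
Summing the contributions at φ = -1/2 gives (2/15)*pi*i.

Continued minus principal equals (2/15)*pi*i.


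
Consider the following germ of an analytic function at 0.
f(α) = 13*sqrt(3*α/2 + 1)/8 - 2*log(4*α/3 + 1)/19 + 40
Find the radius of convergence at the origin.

Branch term (-2/19)*log(1 - α/(-3/4)): its argument vanishes at α = -3/4, a logarithmic branch point, modulus 3/4.
Branch term (13/8)*sqrt(1 - α/(-2/3)): its argument vanishes at α = -2/3, a square-root branch point, modulus 2/3.
The radius of convergence is the smallest modulus among the singular points: 2/3.

The radius of convergence is 2/3.


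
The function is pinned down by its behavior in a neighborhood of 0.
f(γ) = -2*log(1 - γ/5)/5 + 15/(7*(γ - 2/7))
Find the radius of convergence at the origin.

Denominator factor (γ - 2/7): pole of order 1 at 2/7, modulus 2/7.
Branch term (-2/5)*log(1 - γ/(5)): its argument vanishes at γ = 5, a logarithmic branch point, modulus 5.
The radius of convergence is the smallest modulus among the singular points: 2/7.

The radius of convergence is 2/7.


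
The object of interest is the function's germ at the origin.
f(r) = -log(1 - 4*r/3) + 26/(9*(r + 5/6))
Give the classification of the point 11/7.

The point is a regular point.

Denominator factors: r + 5/6 = 101/42 at r = 11/7 — none vanishes.
Branch term log(1 - r/(3/4)): argument at 11/7 is -23/21, nonzero, so 11/7 is not its branch point (a point on a principal cut is still regular for the continued germ).
So the germ continues analytically to 11/7.


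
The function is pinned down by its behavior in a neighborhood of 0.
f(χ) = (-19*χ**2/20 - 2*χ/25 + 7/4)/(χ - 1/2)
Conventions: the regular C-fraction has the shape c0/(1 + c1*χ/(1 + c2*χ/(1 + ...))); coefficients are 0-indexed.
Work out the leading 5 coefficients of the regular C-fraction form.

The regular C-fraction coefficients are [-7/2, -342/175, 731/3150, 27125/13158, -1710/731].

Taylor coefficients (expand at 0): a_0 = -7/2, a_1 = -171/25, a_2 = -589/50, a_3 = -589/25, a_4 = -1178/25.
c0 = a_0 = -7/2. Peel one level at a time: if S = 1 + c*χ/S' with S'(0) = 1, then c is the χ-coefficient of S and S' = c*χ/(S - 1).
S_1 = c0/f = 1 + (-342/175)*χ + (13889/30625)*χ^2 + ...; c1 = -342/175.
S_2 = c1*χ/(S_1 - 1) = 1 + (731/3150)*χ + (-155/324)*χ^2 + ...; c2 = 731/3150.
S_3 = c2*χ/(S_2 - 1) = 1 + (27125/13158)*χ + (2576875/534361)*χ^2 + ...; c3 = 27125/13158.
S_4 = c3*χ/(S_3 - 1) = 1 + (-1710/731)*χ + ...; c4 = -1710/731.


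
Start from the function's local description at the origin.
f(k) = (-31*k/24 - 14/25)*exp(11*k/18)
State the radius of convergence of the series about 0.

The radius of convergence is infinite.

The factor exp(11*k/18) is entire and contributes no finite singular point.
The polynomial part has no poles.
No finite singular points: the Taylor series at 0 converges everywhere.


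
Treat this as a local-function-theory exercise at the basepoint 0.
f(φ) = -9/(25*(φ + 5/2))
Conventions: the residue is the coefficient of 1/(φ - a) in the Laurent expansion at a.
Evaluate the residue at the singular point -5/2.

At the order-1 pole -5/2 set g(φ) = (φ - (-5/2))*f(φ) = -9/25.
Simple pole: residue = g(a) at a = -5/2, which is -9/25.

The residue is -9/25.


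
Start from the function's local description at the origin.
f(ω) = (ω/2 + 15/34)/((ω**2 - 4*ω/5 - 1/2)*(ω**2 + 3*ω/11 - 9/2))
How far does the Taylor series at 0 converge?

The radius of convergence is -2/5 + (1/10)*sqrt(66).

Denominator factor (ω**2 - 4*ω/5 - 1/2): discriminant 66/25, real irrational roots 2/5 + (1/10)*sqrt(66) and 2/5 - (1/10)*sqrt(66); poles of order 1, moduli 2/5 + (1/10)*sqrt(66) and -2/5 + (1/10)*sqrt(66).
Denominator factor (ω**2 + 3*ω/11 - 9/2): discriminant 2187/121, real irrational roots -3/22 + (27/22)*sqrt(3) and -3/22 - (27/22)*sqrt(3); poles of order 1, moduli -3/22 + (27/22)*sqrt(3) and 3/22 + (27/22)*sqrt(3).
The radius of convergence is the smallest modulus among the singular points: -2/5 + (1/10)*sqrt(66).


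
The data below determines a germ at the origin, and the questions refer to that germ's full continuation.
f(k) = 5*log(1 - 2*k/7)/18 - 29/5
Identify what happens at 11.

There is no denominator, hence no pole anywhere.
Branch term log(1 - k/(7/2)): argument at 11 is -15/7, nonzero, so 11 is not its branch point (a point on a principal cut is still regular for the continued germ).
So the germ continues analytically to 11.

The point is a regular point.


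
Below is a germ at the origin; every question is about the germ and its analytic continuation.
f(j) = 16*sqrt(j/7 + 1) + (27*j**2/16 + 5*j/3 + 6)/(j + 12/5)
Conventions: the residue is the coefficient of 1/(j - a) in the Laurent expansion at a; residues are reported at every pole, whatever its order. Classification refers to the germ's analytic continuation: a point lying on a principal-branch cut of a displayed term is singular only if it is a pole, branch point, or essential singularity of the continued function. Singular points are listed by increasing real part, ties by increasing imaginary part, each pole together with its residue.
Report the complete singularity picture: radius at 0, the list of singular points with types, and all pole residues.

Radius of convergence at 0: 12/5.
At -7: an algebraic (square-root) branch point.
At -12/5: a pole of order 1; residue 293/25.

Denominator factor (j + 12/5): pole of order 1 at -12/5, modulus 12/5.
Branch term (16)*sqrt(1 - j/(-7)): its argument vanishes at j = -7, a square-root branch point, modulus 7.
The radius of convergence is the smallest modulus among the singular points: 12/5.
The branch term is analytic at -12/5 and contributes nothing to the residue; only the rational part matters.
At the order-1 pole -12/5 set g(j) = (j - (-12/5))*(rational part) = 27*j**2/16 + 5*j/3 + 6.
Simple pole: residue = g(a) at a = -12/5, which is 293/25.
List the singular points by increasing real part (a conjugate pair: the negative imaginary part first).


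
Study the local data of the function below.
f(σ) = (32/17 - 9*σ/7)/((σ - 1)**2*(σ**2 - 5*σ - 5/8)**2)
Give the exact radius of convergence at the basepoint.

The radius of convergence is -5/2 + (1/4)*sqrt(110).

Denominator factor (σ - 1)^2: pole of order 2 at 1, modulus 1.
Denominator factor (σ**2 - 5*σ - 5/8)^2: discriminant 55/2, real irrational roots 5/2 + (1/4)*sqrt(110) and 5/2 - (1/4)*sqrt(110); poles of order 2, moduli 5/2 + (1/4)*sqrt(110) and -5/2 + (1/4)*sqrt(110).
The radius of convergence is the smallest modulus among the singular points: -5/2 + (1/4)*sqrt(110).


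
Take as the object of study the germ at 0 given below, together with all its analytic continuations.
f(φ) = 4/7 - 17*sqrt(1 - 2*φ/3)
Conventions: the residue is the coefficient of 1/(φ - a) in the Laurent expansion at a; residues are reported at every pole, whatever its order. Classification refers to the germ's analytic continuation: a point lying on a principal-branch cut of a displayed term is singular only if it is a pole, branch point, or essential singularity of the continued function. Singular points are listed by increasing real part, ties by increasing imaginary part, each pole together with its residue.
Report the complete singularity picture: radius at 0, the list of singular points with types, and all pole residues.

Branch term (-17)*sqrt(1 - φ/(3/2)): its argument vanishes at φ = 3/2, a square-root branch point, modulus 3/2.
The radius of convergence is the smallest modulus among the singular points: 3/2.

Radius of convergence at 0: 3/2.
At 3/2: an algebraic (square-root) branch point.


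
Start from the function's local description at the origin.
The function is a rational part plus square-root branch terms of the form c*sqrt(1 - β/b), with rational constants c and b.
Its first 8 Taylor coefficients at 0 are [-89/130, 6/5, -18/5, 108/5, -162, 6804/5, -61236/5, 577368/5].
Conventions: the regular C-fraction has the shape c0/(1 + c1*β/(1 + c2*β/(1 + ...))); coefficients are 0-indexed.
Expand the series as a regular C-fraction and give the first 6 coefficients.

The regular C-fraction coefficients are [-89/130, 156/89, 111/89, 267/37, -45/37, -37/5].

Taylor coefficients (read off): a_0 = -89/130, a_1 = 6/5, a_2 = -18/5, a_3 = 108/5, a_4 = -162, a_5 = 6804/5.
c0 = a_0 = -89/130. Peel one level at a time: if S = 1 + c*β/S' with S'(0) = 1, then c is the β-coefficient of S and S' = c*β/(S - 1).
S_1 = c0/f = 1 + (156/89)*β + (-17316/7921)*β^2 + ...; c1 = 156/89.
S_2 = c1*β/(S_1 - 1) = 1 + (111/89)*β + (-9)*β^2 + ...; c2 = 111/89.
S_3 = c2*β/(S_2 - 1) = 1 + (267/37)*β + (12015/1369)*β^2 + ...; c3 = 267/37.
S_4 = c3*β/(S_3 - 1) = 1 + (-45/37)*β + (-9)*β^2 + ...; c4 = -45/37.
S_5 = c4*β/(S_4 - 1) = 1 + (-37/5)*β + ...; c5 = -37/5.


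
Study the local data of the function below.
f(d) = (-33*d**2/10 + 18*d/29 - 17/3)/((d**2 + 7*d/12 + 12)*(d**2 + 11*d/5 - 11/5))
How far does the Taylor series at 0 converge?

Denominator factor (d**2 + 11*d/5 - 11/5): discriminant 341/25, real irrational roots -11/10 + (1/10)*sqrt(341) and -11/10 - (1/10)*sqrt(341); poles of order 1, moduli -11/10 + (1/10)*sqrt(341) and 11/10 + (1/10)*sqrt(341).
Denominator factor (d**2 + 7*d/12 + 12): discriminant -6863/144, complex-conjugate roots (-7/24) + ((1/24)*sqrt(6863))*i and (-7/24) - ((1/24)*sqrt(6863))*i; poles of order 1, moduli (2)*sqrt(3) and (2)*sqrt(3).
The radius of convergence is the smallest modulus among the singular points: -11/10 + (1/10)*sqrt(341).

The radius of convergence is -11/10 + (1/10)*sqrt(341).


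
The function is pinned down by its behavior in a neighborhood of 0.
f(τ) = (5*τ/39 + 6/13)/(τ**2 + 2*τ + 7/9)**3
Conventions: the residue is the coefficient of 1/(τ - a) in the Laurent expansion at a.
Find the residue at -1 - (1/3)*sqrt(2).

The factor τ**2 + 2*τ + 7/9 splits as (τ - a)(τ - a') with a = -1 - (1/3)*sqrt(2), a' = -1 + (1/3)*sqrt(2). At the order-3 pole a set g(τ) = (τ - a)^3*f(τ) = [5*τ/39 + 6/13] / (τ - a')^3.
Order-3 pole: residue = g''(a)/2; g''(-1 - (1/3)*sqrt(2)) = -(243/64)*sqrt(2), so the residue is -(243/128)*sqrt(2).

The residue is -(243/128)*sqrt(2).


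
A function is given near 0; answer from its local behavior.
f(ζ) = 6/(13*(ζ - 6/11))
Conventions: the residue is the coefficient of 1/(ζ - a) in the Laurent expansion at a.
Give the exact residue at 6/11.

At the order-1 pole 6/11 set g(ζ) = (ζ - (6/11))*f(ζ) = 6/13.
Simple pole: residue = g(a) at a = 6/11, which is 6/13.

The residue is 6/13.


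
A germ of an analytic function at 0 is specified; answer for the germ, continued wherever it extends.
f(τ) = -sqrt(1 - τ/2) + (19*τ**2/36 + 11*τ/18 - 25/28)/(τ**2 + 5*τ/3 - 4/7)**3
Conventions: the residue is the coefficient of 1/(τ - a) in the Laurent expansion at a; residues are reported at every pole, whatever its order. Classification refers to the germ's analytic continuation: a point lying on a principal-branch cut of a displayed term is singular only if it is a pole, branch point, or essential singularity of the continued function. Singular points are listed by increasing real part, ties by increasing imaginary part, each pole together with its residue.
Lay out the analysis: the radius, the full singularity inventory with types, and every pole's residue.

Radius of convergence at 0: -5/6 + (1/42)*sqrt(2233).
At -5/6 - (1/42)*sqrt(2233): a pole of order 3; residue (359583/129847036)*sqrt(2233).
At -5/6 + (1/42)*sqrt(2233): a pole of order 3; residue -(359583/129847036)*sqrt(2233).
At 2: an algebraic (square-root) branch point.

Denominator factor (τ**2 + 5*τ/3 - 4/7)^3: discriminant 319/63, real irrational roots -5/6 + (1/42)*sqrt(2233) and -5/6 - (1/42)*sqrt(2233); poles of order 3, moduli -5/6 + (1/42)*sqrt(2233) and 5/6 + (1/42)*sqrt(2233).
Branch term (-1)*sqrt(1 - τ/(2)): its argument vanishes at τ = 2, a square-root branch point, modulus 2.
The radius of convergence is the smallest modulus among the singular points: -5/6 + (1/42)*sqrt(2233).
The branch term is analytic at -5/6 - (1/42)*sqrt(2233) and contributes nothing to the residue; only the rational part matters.
The factor τ**2 + 5*τ/3 - 4/7 splits as (τ - a)(τ - a') with a = -5/6 - (1/42)*sqrt(2233), a' = -5/6 + (1/42)*sqrt(2233). At the order-3 pole a set g(τ) = (τ - a)^3*(rational part) = [19*τ**2/36 + 11*τ/18 - 25/28] / (τ - a')^3.
Order-3 pole: residue = g''(a)/2; g''(-5/6 - (1/42)*sqrt(2233)) = (359583/64923518)*sqrt(2233), so the residue is (359583/129847036)*sqrt(2233).
The branch term is analytic at -5/6 + (1/42)*sqrt(2233) and contributes nothing to the residue; only the rational part matters.
The factor τ**2 + 5*τ/3 - 4/7 splits as (τ - a)(τ - a') with a = -5/6 + (1/42)*sqrt(2233), a' = -5/6 - (1/42)*sqrt(2233). At the order-3 pole a set g(τ) = (τ - a)^3*(rational part) = [19*τ**2/36 + 11*τ/18 - 25/28] / (τ - a')^3.
Order-3 pole: residue = g''(a)/2; g''(-5/6 + (1/42)*sqrt(2233)) = -(359583/64923518)*sqrt(2233), so the residue is -(359583/129847036)*sqrt(2233).
List the singular points by increasing real part (a conjugate pair: the negative imaginary part first).


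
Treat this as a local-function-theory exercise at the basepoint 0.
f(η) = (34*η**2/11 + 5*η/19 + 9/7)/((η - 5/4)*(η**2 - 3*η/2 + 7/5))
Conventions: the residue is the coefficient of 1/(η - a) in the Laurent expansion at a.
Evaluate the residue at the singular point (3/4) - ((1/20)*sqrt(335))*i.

The factor η**2 - 3*η/2 + 7/5 splits as (η - a)(η - a') with a = (3/4) - ((1/20)*sqrt(335))*i, a' = (3/4) + ((1/20)*sqrt(335))*i. At the order-1 pole a set g(η) = (η - a)*f(η) = [(34*η**2/11 + 5*η/19 + 9/7)/(η - 5/4)] / (η - a').
Simple pole: residue = g(a) at a = (3/4) - ((1/20)*sqrt(335))*i, which is (-60136/42427) + ((295472/2842609)*sqrt(335))*i.

The residue is (-60136/42427) + ((295472/2842609)*sqrt(335))*i.


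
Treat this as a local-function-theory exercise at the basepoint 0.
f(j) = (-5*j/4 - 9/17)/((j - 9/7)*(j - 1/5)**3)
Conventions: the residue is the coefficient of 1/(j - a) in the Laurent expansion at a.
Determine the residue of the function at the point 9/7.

The residue is -6229125/3731296.

At the order-1 pole 9/7 set g(j) = (j - (9/7))*f(j) = (-5*j/4 - 9/17)/(j - 1/5)**3.
Simple pole: residue = g(a) at a = 9/7, which is -6229125/3731296.


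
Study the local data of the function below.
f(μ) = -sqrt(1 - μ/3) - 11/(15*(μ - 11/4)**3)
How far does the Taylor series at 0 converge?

The radius of convergence is 11/4.

Denominator factor (μ - 11/4)^3: pole of order 3 at 11/4, modulus 11/4.
Branch term (-1)*sqrt(1 - μ/(3)): its argument vanishes at μ = 3, a square-root branch point, modulus 3.
The radius of convergence is the smallest modulus among the singular points: 11/4.


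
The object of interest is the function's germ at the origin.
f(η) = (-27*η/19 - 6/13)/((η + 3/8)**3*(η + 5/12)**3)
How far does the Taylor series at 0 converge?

The radius of convergence is 3/8.

Denominator factor (η + 3/8)^3: pole of order 3 at -3/8, modulus 3/8.
Denominator factor (η + 5/12)^3: pole of order 3 at -5/12, modulus 5/12.
The radius of convergence is the smallest modulus among the singular points: 3/8.


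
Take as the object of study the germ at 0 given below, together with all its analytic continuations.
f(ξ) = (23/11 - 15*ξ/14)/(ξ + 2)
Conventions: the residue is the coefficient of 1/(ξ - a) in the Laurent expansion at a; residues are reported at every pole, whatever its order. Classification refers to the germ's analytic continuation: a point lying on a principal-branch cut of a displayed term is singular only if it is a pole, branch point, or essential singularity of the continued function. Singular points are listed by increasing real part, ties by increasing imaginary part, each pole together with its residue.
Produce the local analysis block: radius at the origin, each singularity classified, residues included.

Radius of convergence at 0: 2.
At -2: a pole of order 1; residue 326/77.

Denominator factor (ξ + 2): pole of order 1 at -2, modulus 2.
The radius of convergence is the smallest modulus among the singular points: 2.
At the order-1 pole -2 set g(ξ) = (ξ - (-2))*f(ξ) = 23/11 - 15*ξ/14.
Simple pole: residue = g(a) at a = -2, which is 326/77.


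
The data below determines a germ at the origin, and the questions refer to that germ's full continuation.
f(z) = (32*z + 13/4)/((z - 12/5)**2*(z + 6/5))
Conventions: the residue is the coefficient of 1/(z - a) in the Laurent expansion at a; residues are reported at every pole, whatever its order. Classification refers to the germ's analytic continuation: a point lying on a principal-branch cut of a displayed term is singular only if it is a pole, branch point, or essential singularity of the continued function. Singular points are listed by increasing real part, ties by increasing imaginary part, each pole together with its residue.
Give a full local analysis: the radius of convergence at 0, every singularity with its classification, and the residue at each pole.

Denominator factor (z + 6/5): pole of order 1 at -6/5, modulus 6/5.
Denominator factor (z - 12/5)^2: pole of order 2 at 12/5, modulus 12/5.
The radius of convergence is the smallest modulus among the singular points: 6/5.
At the order-1 pole -6/5 set g(z) = (z - (-6/5))*f(z) = (32*z + 13/4)/(z - 12/5)**2.
Simple pole: residue = g(a) at a = -6/5, which is -3515/1296.
At the order-2 pole 12/5 set g(z) = (z - (12/5))^2*f(z) = (32*z + 13/4)/(z + 6/5).
Order-2 pole: residue = g'(a); g'(12/5) = 3515/1296, so the residue is 3515/1296.
List the singular points by increasing real part (a conjugate pair: the negative imaginary part first).

Radius of convergence at 0: 6/5.
At -6/5: a pole of order 1; residue -3515/1296.
At 12/5: a pole of order 2; residue 3515/1296.


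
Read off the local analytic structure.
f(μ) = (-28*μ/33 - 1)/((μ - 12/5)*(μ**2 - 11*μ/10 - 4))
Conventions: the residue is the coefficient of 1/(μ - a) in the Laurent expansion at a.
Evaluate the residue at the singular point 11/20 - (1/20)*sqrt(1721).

The factor μ**2 - 11*μ/10 - 4 splits as (μ - a)(μ - a') with a = 11/20 - (1/20)*sqrt(1721), a' = 11/20 + (1/20)*sqrt(1721). At the order-1 pole a set g(μ) = (μ - a)*f(μ) = [(-28*μ/33 - 1)/(μ - 12/5)] / (μ - a').
Simple pole: residue = g(a) at a = 11/20 - (1/20)*sqrt(1721), which is -835/484 + (105005/2498892)*sqrt(1721).

The residue is -835/484 + (105005/2498892)*sqrt(1721).


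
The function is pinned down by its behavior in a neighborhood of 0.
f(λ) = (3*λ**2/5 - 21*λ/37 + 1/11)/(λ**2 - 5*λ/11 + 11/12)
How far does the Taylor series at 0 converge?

The radius of convergence is (1/6)*sqrt(33).

Denominator factor (λ**2 - 5*λ/11 + 11/12): discriminant -1256/363, complex-conjugate roots (5/22) + ((1/33)*sqrt(942))*i and (5/22) - ((1/33)*sqrt(942))*i; poles of order 1, moduli (1/6)*sqrt(33) and (1/6)*sqrt(33).
The radius of convergence is the smallest modulus among the singular points: (1/6)*sqrt(33).


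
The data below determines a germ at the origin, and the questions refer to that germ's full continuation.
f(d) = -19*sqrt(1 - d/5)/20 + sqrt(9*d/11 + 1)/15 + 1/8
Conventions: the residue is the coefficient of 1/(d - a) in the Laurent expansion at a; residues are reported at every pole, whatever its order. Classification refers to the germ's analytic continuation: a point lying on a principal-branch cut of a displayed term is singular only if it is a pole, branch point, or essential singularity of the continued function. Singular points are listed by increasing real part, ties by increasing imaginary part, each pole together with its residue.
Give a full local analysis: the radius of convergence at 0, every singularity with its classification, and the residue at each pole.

Radius of convergence at 0: 11/9.
At -11/9: an algebraic (square-root) branch point.
At 5: an algebraic (square-root) branch point.

Branch term (1/15)*sqrt(1 - d/(-11/9)): its argument vanishes at d = -11/9, a square-root branch point, modulus 11/9.
Branch term (-19/20)*sqrt(1 - d/(5)): its argument vanishes at d = 5, a square-root branch point, modulus 5.
The radius of convergence is the smallest modulus among the singular points: 11/9.
List the singular points by increasing real part (a conjugate pair: the negative imaginary part first).


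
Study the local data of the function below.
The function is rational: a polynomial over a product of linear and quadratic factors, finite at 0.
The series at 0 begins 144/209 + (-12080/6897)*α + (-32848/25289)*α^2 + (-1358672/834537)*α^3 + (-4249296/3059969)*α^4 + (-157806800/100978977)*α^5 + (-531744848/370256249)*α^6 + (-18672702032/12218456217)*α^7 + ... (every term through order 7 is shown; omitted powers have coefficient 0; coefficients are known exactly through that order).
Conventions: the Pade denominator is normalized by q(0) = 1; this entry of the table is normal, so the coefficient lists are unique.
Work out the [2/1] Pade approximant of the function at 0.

The Pade approximant has numerator coefficients [144/209, -3366208/1287231, 38078624/42478623]; denominator coefficients [1, -84917/67749].

Taylor coefficients needed (read off): a_0 = 144/209, a_1 = -12080/6897, a_2 = -32848/25289, a_3 = -1358672/834537.
Write the denominator as Q(α) = 1 + q1*α. Requiring Q*f - P = O(α^4) with deg P <= 2 kills the coefficients of α^3..α^3 in Q*f:
  α^3: a_3 + q1*a_2 = 0, i.e. -1358672/834537 + (-32848/25289)*q1 = 0.
Solving this linear system: q1 = -84917/67749.
The numerator is Q*f truncated at degree 2: P0 = a_0 = 144/209; P1 = a_1 + q1*a_0 = -3366208/1287231; P2 = a_2 + q1*a_1 = 38078624/42478623.


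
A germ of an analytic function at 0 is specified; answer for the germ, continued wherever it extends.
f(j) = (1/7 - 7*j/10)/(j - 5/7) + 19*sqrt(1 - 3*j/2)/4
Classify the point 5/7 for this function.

The point is a pole of order 1.

The denominator factor j - 5/7 vanishes at 5/7 and appears to the power 1; the numerator there equals -5/14, nonzero, and no other factor vanishes.
The branch terms are analytic at this point.
Hence a pole whose order is the multiplicity, 1.


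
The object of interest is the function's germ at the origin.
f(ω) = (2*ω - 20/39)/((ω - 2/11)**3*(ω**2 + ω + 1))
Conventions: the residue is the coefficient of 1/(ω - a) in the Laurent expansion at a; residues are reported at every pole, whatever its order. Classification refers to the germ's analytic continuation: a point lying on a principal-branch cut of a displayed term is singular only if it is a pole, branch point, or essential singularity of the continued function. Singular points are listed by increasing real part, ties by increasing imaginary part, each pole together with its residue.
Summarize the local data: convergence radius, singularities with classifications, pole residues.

Radius of convergence at 0: 2/11.
At (-1/2) - ((1/2)*sqrt(3))*i: a pole of order 1; residue (3020039/3176523) - ((2237411/13764933)*sqrt(3))*i.
At (-1/2) + ((1/2)*sqrt(3))*i: a pole of order 1; residue (3020039/3176523) + ((2237411/13764933)*sqrt(3))*i.
At 2/11: a pole of order 3; residue -6040078/3176523.

Denominator factor (ω - 2/11)^3: pole of order 3 at 2/11, modulus 2/11.
Denominator factor (ω**2 + ω + 1): discriminant -3, complex-conjugate roots (-1/2) + ((1/2)*sqrt(3))*i and (-1/2) - ((1/2)*sqrt(3))*i; poles of order 1, moduli 1 and 1.
The radius of convergence is the smallest modulus among the singular points: 2/11.
The factor ω**2 + ω + 1 splits as (ω - a)(ω - a') with a = (-1/2) - ((1/2)*sqrt(3))*i, a' = (-1/2) + ((1/2)*sqrt(3))*i. At the order-1 pole a set g(ω) = (ω - a)*f(ω) = [(2*ω - 20/39)/(ω - 2/11)**3] / (ω - a').
Simple pole: residue = g(a) at a = (-1/2) - ((1/2)*sqrt(3))*i, which is (3020039/3176523) - ((2237411/13764933)*sqrt(3))*i.
The factor ω**2 + ω + 1 splits as (ω - a)(ω - a') with a = (-1/2) + ((1/2)*sqrt(3))*i, a' = (-1/2) - ((1/2)*sqrt(3))*i. At the order-1 pole a set g(ω) = (ω - a)*f(ω) = [(2*ω - 20/39)/(ω - 2/11)**3] / (ω - a').
Simple pole: residue = g(a) at a = (-1/2) + ((1/2)*sqrt(3))*i, which is (3020039/3176523) + ((2237411/13764933)*sqrt(3))*i.
At the order-3 pole 2/11 set g(ω) = (ω - (2/11))^3*f(ω) = (2*ω - 20/39)/(ω**2 + ω + 1).
Order-3 pole: residue = g''(a)/2; g''(2/11) = -12080156/3176523, so the residue is -6040078/3176523.
List the singular points by increasing real part (a conjugate pair: the negative imaginary part first).


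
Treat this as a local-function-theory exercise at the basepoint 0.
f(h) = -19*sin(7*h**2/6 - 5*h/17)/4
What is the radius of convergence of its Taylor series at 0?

The radius of convergence is infinite.

The factor sin(7*h**2/6 - 5*h/17) is entire and contributes no finite singular point.
The polynomial part has no poles.
No finite singular points: the Taylor series at 0 converges everywhere.


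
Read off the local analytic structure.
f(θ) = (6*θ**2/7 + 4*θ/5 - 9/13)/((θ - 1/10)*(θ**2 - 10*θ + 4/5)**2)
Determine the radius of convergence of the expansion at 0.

Denominator factor (θ**2 - 10*θ + 4/5)^2: discriminant 484/5, real irrational roots 5 + (11/5)*sqrt(5) and 5 - (11/5)*sqrt(5); poles of order 2, moduli 5 + (11/5)*sqrt(5) and 5 - (11/5)*sqrt(5).
Denominator factor (θ - 1/10): pole of order 1 at 1/10, modulus 1/10.
The radius of convergence is the smallest modulus among the singular points: 5 - (11/5)*sqrt(5).

The radius of convergence is 5 - (11/5)*sqrt(5).


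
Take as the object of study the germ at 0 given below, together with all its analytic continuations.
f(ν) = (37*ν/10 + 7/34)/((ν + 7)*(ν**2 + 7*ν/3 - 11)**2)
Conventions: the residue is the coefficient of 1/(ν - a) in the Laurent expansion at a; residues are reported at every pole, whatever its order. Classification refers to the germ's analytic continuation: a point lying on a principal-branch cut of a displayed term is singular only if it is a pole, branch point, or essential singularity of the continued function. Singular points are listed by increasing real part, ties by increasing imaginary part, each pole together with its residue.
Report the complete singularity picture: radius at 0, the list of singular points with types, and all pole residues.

Denominator factor (ν**2 + 7*ν/3 - 11)^2: discriminant 445/9, real irrational roots -7/6 + (1/6)*sqrt(445) and -7/6 - (1/6)*sqrt(445); poles of order 2, moduli -7/6 + (1/6)*sqrt(445) and 7/6 + (1/6)*sqrt(445).
Denominator factor (ν + 7): pole of order 1 at -7, modulus 7.
The radius of convergence is the smallest modulus among the singular points: -7/6 + (1/6)*sqrt(445).
At the order-1 pole -7 set g(ν) = (ν - (-7))*f(ν) = (37*ν/10 + 7/34)/(ν**2 + 7*ν/3 - 11)**2.
Simple pole: residue = g(a) at a = -7, which is -1512/27625.
The factor ν**2 + 7*ν/3 - 11 splits as (ν - a)(ν - a') with a = -7/6 - (1/6)*sqrt(445), a' = -7/6 + (1/6)*sqrt(445). At the order-2 pole a set g(ν) = (ν - a)^2*f(ν) = [(37*ν/10 + 7/34)/(ν + 7)] / (ν - a')^2.
Order-2 pole: residue = g'(a); g'(-7/6 - (1/6)*sqrt(445)) = 756/27625 + (278991/218817625)*sqrt(445), so the residue is 756/27625 + (278991/218817625)*sqrt(445).
The factor ν**2 + 7*ν/3 - 11 splits as (ν - a)(ν - a') with a = -7/6 + (1/6)*sqrt(445), a' = -7/6 - (1/6)*sqrt(445). At the order-2 pole a set g(ν) = (ν - a)^2*f(ν) = [(37*ν/10 + 7/34)/(ν + 7)] / (ν - a')^2.
Order-2 pole: residue = g'(a); g'(-7/6 + (1/6)*sqrt(445)) = 756/27625 - (278991/218817625)*sqrt(445), so the residue is 756/27625 - (278991/218817625)*sqrt(445).
List the singular points by increasing real part (a conjugate pair: the negative imaginary part first).

Radius of convergence at 0: -7/6 + (1/6)*sqrt(445).
At -7: a pole of order 1; residue -1512/27625.
At -7/6 - (1/6)*sqrt(445): a pole of order 2; residue 756/27625 + (278991/218817625)*sqrt(445).
At -7/6 + (1/6)*sqrt(445): a pole of order 2; residue 756/27625 - (278991/218817625)*sqrt(445).


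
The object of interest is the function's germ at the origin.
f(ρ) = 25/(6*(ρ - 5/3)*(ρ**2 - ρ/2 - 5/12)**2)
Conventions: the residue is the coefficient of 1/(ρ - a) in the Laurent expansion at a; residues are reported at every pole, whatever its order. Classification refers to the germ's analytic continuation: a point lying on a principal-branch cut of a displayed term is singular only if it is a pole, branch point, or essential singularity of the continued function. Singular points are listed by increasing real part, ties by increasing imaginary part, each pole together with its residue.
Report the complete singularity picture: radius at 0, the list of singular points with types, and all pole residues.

Denominator factor (ρ - 5/3): pole of order 1 at 5/3, modulus 5/3.
Denominator factor (ρ**2 - ρ/2 - 5/12)^2: discriminant 23/12, real irrational roots 1/4 + (1/12)*sqrt(69) and 1/4 - (1/12)*sqrt(69); poles of order 2, moduli 1/4 + (1/12)*sqrt(69) and -1/4 + (1/12)*sqrt(69).
The radius of convergence is the smallest modulus among the singular points: -1/4 + (1/12)*sqrt(69).
The factor ρ**2 - ρ/2 - 5/12 splits as (ρ - a)(ρ - a') with a = 1/4 - (1/12)*sqrt(69), a' = 1/4 + (1/12)*sqrt(69). At the order-2 pole a set g(ρ) = (ρ - a)^2*f(ρ) = [25/(6*(ρ - 5/3))] / (ρ - a')^2.
Order-2 pole: residue = g'(a); g'(1/4 - (1/12)*sqrt(69)) = -108/121 - (8364/64009)*sqrt(69), so the residue is -108/121 - (8364/64009)*sqrt(69).
The factor ρ**2 - ρ/2 - 5/12 splits as (ρ - a)(ρ - a') with a = 1/4 + (1/12)*sqrt(69), a' = 1/4 - (1/12)*sqrt(69). At the order-2 pole a set g(ρ) = (ρ - a)^2*f(ρ) = [25/(6*(ρ - 5/3))] / (ρ - a')^2.
Order-2 pole: residue = g'(a); g'(1/4 + (1/12)*sqrt(69)) = -108/121 + (8364/64009)*sqrt(69), so the residue is -108/121 + (8364/64009)*sqrt(69).
At the order-1 pole 5/3 set g(ρ) = (ρ - (5/3))*f(ρ) = 25/(6*(ρ**2 - ρ/2 - 5/12)**2).
Simple pole: residue = g(a) at a = 5/3, which is 216/121.
List the singular points by increasing real part (a conjugate pair: the negative imaginary part first).

Radius of convergence at 0: -1/4 + (1/12)*sqrt(69).
At 1/4 - (1/12)*sqrt(69): a pole of order 2; residue -108/121 - (8364/64009)*sqrt(69).
At 1/4 + (1/12)*sqrt(69): a pole of order 2; residue -108/121 + (8364/64009)*sqrt(69).
At 5/3: a pole of order 1; residue 216/121.


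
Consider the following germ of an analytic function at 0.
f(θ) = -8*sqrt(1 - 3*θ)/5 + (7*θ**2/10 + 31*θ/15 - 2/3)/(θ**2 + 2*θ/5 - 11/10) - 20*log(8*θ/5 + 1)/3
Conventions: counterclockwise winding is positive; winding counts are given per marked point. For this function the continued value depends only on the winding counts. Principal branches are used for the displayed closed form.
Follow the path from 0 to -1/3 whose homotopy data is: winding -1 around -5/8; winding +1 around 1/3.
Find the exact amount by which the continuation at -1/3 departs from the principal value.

Continued minus principal equals ((16/5)*sqrt(2)) + ((40/3)*pi)*i.

The rational part is single-valued and drops out of the difference; each branch term changes only by its own monodromy.
(-20/3)*log(1 - θ/(-5/8)): each positive loop around -5/8 adds 2*pi*i to the log, so winding -1 contributes (-20/3)*(-1)*2*pi*i = (40/3)*pi*i.
(-8/5)*sqrt(1 - θ/(1/3)): winding +1 is odd, the square root flips sign, contributing -2*(-8/5)*sqrt(1 - (-1/3)/(1/3)) = -2*(-8/5)*sqrt(2) = (16/5)*sqrt(2).
Summing the contributions at θ = -1/3 gives ((16/5)*sqrt(2)) + ((40/3)*pi)*i.


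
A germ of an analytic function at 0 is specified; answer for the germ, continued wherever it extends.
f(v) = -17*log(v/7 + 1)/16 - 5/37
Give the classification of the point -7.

The point is a logarithmic branch point.

The term (-17/16)*log(1 - v/(-7)) has argument 1 - -7/(-7) = 0 at -7: a logarithmic (infinitely-sheeted) branch point; the remaining terms are analytic or single-valued there.


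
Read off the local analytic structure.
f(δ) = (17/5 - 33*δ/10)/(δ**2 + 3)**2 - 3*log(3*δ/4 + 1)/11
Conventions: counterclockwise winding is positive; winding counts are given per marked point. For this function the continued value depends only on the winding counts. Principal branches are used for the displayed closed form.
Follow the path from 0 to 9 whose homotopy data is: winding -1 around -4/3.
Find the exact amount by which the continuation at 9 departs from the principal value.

The rational part is single-valued and drops out of the difference; each branch term changes only by its own monodromy.
(-3/11)*log(1 - δ/(-4/3)): each positive loop around -4/3 adds 2*pi*i to the log, so winding -1 contributes (-3/11)*(-1)*2*pi*i = (6/11)*pi*i.
Summing the contributions at δ = 9 gives (6/11)*pi*i.

Continued minus principal equals (6/11)*pi*i.


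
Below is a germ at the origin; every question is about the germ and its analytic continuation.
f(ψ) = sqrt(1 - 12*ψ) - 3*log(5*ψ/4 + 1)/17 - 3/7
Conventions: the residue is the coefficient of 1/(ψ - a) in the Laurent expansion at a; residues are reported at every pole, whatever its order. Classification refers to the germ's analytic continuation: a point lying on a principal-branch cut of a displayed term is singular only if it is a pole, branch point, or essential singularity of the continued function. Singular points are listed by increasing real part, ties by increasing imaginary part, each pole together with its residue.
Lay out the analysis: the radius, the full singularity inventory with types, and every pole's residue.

Radius of convergence at 0: 1/12.
At -4/5: a logarithmic branch point.
At 1/12: an algebraic (square-root) branch point.

Branch term (-3/17)*log(1 - ψ/(-4/5)): its argument vanishes at ψ = -4/5, a logarithmic branch point, modulus 4/5.
Branch term (1)*sqrt(1 - ψ/(1/12)): its argument vanishes at ψ = 1/12, a square-root branch point, modulus 1/12.
The radius of convergence is the smallest modulus among the singular points: 1/12.
List the singular points by increasing real part (a conjugate pair: the negative imaginary part first).


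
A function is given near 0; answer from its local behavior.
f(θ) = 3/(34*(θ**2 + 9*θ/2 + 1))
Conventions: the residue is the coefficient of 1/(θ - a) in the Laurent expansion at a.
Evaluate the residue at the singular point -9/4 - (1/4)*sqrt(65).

The factor θ**2 + 9*θ/2 + 1 splits as (θ - a)(θ - a') with a = -9/4 - (1/4)*sqrt(65), a' = -9/4 + (1/4)*sqrt(65). At the order-1 pole a set g(θ) = (θ - a)*f(θ) = [3/34] / (θ - a').
Simple pole: residue = g(a) at a = -9/4 - (1/4)*sqrt(65), which is -(3/1105)*sqrt(65).

The residue is -(3/1105)*sqrt(65).
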